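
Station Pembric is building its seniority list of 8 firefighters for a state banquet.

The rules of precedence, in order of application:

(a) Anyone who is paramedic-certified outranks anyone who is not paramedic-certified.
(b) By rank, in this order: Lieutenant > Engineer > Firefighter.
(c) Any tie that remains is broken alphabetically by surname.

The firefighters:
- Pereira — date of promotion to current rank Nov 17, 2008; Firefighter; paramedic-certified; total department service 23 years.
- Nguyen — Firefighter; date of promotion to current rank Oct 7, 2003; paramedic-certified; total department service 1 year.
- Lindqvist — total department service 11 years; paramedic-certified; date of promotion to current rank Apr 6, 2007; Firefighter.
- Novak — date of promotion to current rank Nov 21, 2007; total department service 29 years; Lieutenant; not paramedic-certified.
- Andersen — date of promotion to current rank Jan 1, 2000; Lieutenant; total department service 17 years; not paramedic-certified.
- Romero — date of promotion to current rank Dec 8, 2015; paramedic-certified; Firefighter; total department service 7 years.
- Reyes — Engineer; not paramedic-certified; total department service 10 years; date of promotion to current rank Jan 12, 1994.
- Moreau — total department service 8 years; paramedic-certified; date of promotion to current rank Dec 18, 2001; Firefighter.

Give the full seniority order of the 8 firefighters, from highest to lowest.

Lindqvist, Moreau, Nguyen, Pereira, Romero, Andersen, Novak, Reyes

By the first rule: Lindqvist, Moreau, Nguyen, Pereira and Romero (each paramedic-certified); then Andersen, Novak and Reyes (each not paramedic-certified).
Lindqvist, Moreau, Nguyen, Pereira and Romero are each Firefighter, so the next rule applies.
Among Lindqvist, Moreau, Nguyen, Pereira and Romero, alphabetically by surname: Lindqvist before Moreau before Nguyen before Pereira before Romero.
Among Andersen, Novak and Reyes, by rank: Andersen and Novak (Lieutenant) before Reyes (Engineer).
Among Andersen and Novak, alphabetically by surname: Andersen before Novak.
Full order: Lindqvist, Moreau, Nguyen, Pereira, Romero, Andersen, Novak, Reyes.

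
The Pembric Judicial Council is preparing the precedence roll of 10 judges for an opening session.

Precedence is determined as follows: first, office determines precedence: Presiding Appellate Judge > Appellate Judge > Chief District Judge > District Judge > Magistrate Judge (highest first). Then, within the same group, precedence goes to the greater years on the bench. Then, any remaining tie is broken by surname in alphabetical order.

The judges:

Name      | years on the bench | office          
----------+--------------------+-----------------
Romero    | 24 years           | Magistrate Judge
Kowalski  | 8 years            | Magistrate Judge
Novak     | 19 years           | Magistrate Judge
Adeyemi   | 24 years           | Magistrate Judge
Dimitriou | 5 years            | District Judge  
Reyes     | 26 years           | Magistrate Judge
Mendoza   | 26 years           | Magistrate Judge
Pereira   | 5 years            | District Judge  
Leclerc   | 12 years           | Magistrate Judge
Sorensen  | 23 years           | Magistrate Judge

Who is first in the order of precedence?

By office: Dimitriou and Pereira (District Judge); then Mendoza, Reyes, Adeyemi, Romero, Sorensen, Novak, Leclerc and Kowalski (Magistrate Judge).
Dimitriou and Pereira both have years on the bench 5 years, so the next rule applies.
Among Dimitriou and Pereira, alphabetically by surname: Dimitriou before Pereira.
Among Mendoza, Reyes, Adeyemi, Romero, Sorensen, Novak, Leclerc and Kowalski, by years on the bench (higher first): Mendoza and Reyes (26 years) before Adeyemi and Romero (24 years) before Sorensen (23 years) before Novak (19 years) before Leclerc (12 years) before Kowalski (8 years).
Among Mendoza and Reyes, alphabetically by surname: Mendoza before Reyes.
Among Adeyemi and Romero, alphabetically by surname: Adeyemi before Romero.
Order: Dimitriou, Pereira, Mendoza, Reyes, Adeyemi, Romero, Sorensen, Novak, Leclerc, Kowalski.

Dimitriou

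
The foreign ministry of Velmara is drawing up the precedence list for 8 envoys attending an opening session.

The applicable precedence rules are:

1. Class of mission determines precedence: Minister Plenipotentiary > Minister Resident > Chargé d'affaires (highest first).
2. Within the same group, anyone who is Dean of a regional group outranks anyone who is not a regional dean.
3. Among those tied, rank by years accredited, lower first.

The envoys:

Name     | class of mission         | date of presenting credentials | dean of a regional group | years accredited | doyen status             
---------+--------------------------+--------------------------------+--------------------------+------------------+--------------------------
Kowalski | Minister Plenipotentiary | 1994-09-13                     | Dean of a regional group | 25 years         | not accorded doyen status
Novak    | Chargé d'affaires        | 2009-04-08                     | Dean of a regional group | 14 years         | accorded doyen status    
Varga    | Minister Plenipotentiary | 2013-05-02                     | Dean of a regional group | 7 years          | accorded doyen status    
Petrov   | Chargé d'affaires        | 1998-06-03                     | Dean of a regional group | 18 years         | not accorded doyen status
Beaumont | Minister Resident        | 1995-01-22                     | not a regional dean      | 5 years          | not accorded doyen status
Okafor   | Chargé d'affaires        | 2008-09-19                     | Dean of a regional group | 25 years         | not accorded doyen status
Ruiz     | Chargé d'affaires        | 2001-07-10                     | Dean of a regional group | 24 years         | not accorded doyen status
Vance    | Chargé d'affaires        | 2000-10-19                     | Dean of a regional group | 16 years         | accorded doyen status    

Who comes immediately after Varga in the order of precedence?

Kowalski

By class of mission: Varga and Kowalski (Minister Plenipotentiary); then Beaumont (Minister Resident); then Novak, Vance, Petrov, Ruiz and Okafor (Chargé d'affaires).
Varga and Kowalski are each Dean of a regional group, so the next rule applies.
Among Varga and Kowalski, by years accredited (lower first): Varga (7 years) before Kowalski (25 years).
Novak, Vance, Petrov, Ruiz and Okafor are each Dean of a regional group, so the next rule applies.
Among Novak, Vance, Petrov, Ruiz and Okafor, by years accredited (lower first): Novak (14 years) before Vance (16 years) before Petrov (18 years) before Ruiz (24 years) before Okafor (25 years).
Order: Varga, Kowalski, Beaumont, Novak, Vance, Petrov, Ruiz, Okafor.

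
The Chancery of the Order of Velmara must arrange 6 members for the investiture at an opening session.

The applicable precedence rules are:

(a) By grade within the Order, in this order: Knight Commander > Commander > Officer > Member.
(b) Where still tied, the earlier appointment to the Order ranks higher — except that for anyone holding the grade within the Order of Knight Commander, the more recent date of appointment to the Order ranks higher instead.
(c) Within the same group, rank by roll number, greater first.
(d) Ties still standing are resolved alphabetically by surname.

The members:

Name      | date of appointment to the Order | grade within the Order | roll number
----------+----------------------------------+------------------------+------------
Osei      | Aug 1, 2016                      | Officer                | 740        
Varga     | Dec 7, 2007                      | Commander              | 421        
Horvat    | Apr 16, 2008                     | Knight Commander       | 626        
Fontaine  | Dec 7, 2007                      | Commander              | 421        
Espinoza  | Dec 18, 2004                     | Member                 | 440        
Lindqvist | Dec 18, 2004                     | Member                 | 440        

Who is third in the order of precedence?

Varga

By grade within the Order: Horvat (Knight Commander); then Fontaine and Varga (Commander); then Osei (Officer); then Espinoza and Lindqvist (Member).
Fontaine and Varga both have date of appointment to the Order Dec 7, 2007, so the next rule applies.
Fontaine and Varga both have roll number 421, so the next rule applies.
Among Fontaine and Varga, alphabetically by surname: Fontaine before Varga.
Espinoza and Lindqvist both have date of appointment to the Order Dec 18, 2004, so the next rule applies.
Espinoza and Lindqvist both have roll number 440, so the next rule applies.
Among Espinoza and Lindqvist, alphabetically by surname: Espinoza before Lindqvist.
Order: Horvat, Fontaine, Varga, Osei, Espinoza, Lindqvist.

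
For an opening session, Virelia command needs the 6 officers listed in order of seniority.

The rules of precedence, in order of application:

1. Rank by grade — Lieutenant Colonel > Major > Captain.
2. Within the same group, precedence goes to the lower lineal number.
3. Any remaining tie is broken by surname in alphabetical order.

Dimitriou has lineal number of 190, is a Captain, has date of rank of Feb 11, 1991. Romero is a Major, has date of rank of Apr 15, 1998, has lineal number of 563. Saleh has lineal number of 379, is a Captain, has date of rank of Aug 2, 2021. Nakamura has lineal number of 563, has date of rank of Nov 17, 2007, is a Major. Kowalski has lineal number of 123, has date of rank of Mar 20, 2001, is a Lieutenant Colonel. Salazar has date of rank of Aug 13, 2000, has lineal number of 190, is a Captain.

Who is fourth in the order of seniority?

Dimitriou

By grade: Kowalski (Lieutenant Colonel); then Nakamura and Romero (Major); then Dimitriou, Salazar and Saleh (Captain).
Nakamura and Romero both have lineal number 563, so the next rule applies.
Among Nakamura and Romero, alphabetically by surname: Nakamura before Romero.
Among Dimitriou, Salazar and Saleh, by lineal number (lower first): Dimitriou and Salazar (190) before Saleh (379).
Among Dimitriou and Salazar, alphabetically by surname: Dimitriou before Salazar.
Order: Kowalski, Nakamura, Romero, Dimitriou, Salazar, Saleh.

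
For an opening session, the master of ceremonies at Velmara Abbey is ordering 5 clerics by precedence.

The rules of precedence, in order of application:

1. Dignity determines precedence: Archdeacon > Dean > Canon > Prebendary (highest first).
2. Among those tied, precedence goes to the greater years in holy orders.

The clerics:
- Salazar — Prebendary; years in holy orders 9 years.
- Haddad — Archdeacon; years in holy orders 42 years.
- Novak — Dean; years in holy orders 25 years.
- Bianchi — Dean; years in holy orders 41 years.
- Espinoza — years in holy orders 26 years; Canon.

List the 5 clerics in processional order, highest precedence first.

Haddad, Bianchi, Novak, Espinoza, Salazar

By dignity: Haddad (Archdeacon); then Bianchi and Novak (Dean); then Espinoza (Canon); then Salazar (Prebendary).
Among Bianchi and Novak, by years in holy orders (higher first): Bianchi (41 years) before Novak (25 years).
Full order: Haddad, Bianchi, Novak, Espinoza, Salazar.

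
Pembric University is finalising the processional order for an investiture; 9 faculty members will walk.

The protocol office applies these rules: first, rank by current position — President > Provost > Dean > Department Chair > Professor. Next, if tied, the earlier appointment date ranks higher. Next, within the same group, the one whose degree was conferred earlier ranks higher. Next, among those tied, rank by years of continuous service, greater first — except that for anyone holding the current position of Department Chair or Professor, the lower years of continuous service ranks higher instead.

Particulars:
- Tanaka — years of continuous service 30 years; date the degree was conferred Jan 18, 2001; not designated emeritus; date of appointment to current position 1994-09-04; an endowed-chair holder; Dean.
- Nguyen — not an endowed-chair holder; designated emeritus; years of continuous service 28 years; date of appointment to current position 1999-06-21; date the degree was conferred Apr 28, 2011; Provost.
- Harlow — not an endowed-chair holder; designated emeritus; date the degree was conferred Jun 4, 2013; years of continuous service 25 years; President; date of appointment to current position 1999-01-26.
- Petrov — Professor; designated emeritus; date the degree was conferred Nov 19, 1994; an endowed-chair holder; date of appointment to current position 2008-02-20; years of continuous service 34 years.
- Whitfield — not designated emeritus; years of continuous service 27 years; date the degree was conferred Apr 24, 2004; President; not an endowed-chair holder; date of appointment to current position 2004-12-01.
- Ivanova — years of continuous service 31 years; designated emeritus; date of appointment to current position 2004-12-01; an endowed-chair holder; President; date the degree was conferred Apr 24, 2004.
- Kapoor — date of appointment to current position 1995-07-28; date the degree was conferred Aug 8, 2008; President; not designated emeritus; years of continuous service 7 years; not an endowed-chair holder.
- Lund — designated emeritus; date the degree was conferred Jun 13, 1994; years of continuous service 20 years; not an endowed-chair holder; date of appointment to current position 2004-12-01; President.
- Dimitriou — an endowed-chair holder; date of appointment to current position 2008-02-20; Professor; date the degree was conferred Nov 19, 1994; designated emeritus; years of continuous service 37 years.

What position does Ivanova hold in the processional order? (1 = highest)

By current position: Kapoor, Harlow, Lund, Ivanova and Whitfield (President); then Nguyen (Provost); then Tanaka (Dean); then Petrov and Dimitriou (Professor).
Among Kapoor, Harlow, Lund, Ivanova and Whitfield, by date of appointment to current position (earlier first): Kapoor (1995-07-28) before Harlow (1999-01-26) before Lund, Ivanova and Whitfield (2004-12-01).
Among Lund, Ivanova and Whitfield, by date the degree was conferred (earlier first): Lund (Jun 13, 1994) before Ivanova and Whitfield (Apr 24, 2004).
Among Ivanova and Whitfield, by years of continuous service (higher first): Ivanova (31 years) before Whitfield (27 years).
Petrov and Dimitriou both have date of appointment to current position 2008-02-20, so the next rule applies.
Petrov and Dimitriou both have date the degree was conferred Nov 19, 1994, so the next rule applies.
Among Petrov and Dimitriou, by years of continuous service (lower first) (reversed rule for this group): Petrov (34 years) before Dimitriou (37 years).
Order: Kapoor, Harlow, Lund, Ivanova, Whitfield, Nguyen, Tanaka, Petrov, Dimitriou. So position 4.

4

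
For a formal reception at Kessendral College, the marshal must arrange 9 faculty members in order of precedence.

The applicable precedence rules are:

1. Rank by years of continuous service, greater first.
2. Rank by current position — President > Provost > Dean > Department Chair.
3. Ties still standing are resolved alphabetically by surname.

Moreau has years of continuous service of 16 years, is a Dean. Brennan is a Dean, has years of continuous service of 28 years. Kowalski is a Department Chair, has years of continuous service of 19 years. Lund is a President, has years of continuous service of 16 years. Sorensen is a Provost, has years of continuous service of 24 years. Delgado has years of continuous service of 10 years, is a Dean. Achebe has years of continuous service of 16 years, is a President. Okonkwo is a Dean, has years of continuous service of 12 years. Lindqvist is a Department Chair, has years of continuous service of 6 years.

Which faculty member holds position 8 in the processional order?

Delgado

By years of continuous service (higher first): Brennan (28 years); then Sorensen (24 years); then Kowalski (19 years); then Achebe, Lund and Moreau (each 16 years); then Okonkwo (12 years); then Delgado (10 years); then Lindqvist (6 years).
Among Achebe, Lund and Moreau, by current position: Achebe and Lund (President) before Moreau (Dean).
Among Achebe and Lund, alphabetically by surname: Achebe before Lund.
Order: Brennan, Sorensen, Kowalski, Achebe, Lund, Moreau, Okonkwo, Delgado, Lindqvist.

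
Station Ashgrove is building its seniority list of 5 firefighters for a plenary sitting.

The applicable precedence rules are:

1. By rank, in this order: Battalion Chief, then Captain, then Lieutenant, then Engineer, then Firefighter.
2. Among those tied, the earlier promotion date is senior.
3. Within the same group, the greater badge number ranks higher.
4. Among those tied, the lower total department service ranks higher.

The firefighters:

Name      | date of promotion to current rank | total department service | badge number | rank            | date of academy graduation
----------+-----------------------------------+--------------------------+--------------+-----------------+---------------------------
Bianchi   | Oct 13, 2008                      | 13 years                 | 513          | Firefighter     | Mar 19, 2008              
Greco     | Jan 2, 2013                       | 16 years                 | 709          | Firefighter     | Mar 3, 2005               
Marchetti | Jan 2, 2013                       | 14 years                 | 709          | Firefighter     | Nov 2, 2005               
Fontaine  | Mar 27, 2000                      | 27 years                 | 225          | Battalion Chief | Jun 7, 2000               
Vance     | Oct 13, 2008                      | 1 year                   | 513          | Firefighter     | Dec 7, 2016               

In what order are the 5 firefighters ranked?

Fontaine, Vance, Bianchi, Marchetti, Greco

By rank: Fontaine (Battalion Chief); then Vance, Bianchi, Marchetti and Greco (Firefighter).
Among Vance, Bianchi, Marchetti and Greco, by date of promotion to current rank (earlier first): Vance and Bianchi (Oct 13, 2008) before Marchetti and Greco (Jan 2, 2013).
Vance and Bianchi both have badge number 513, so the next rule applies.
Among Vance and Bianchi, by total department service (lower first): Vance (1 year) before Bianchi (13 years).
Marchetti and Greco both have badge number 709, so the next rule applies.
Among Marchetti and Greco, by total department service (lower first): Marchetti (14 years) before Greco (16 years).
Full order: Fontaine, Vance, Bianchi, Marchetti, Greco.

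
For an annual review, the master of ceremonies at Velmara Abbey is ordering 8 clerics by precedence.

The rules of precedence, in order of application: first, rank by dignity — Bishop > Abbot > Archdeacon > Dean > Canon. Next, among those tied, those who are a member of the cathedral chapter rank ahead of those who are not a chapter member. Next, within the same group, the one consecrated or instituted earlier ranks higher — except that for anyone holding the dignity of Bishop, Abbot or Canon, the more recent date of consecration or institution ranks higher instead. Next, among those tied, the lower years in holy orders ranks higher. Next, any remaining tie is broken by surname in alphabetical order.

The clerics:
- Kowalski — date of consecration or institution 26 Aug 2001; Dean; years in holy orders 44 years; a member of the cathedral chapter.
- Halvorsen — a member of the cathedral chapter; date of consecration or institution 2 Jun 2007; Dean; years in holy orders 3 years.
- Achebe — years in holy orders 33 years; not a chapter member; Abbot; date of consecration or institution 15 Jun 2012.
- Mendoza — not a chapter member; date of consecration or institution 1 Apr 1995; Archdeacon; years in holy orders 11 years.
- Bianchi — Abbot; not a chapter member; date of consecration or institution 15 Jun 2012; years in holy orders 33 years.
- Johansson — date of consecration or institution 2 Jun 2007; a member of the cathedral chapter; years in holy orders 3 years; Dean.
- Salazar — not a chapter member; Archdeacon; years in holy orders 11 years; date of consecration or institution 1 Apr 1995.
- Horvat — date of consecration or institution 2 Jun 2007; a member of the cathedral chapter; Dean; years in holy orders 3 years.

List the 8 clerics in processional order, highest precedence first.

By dignity: Achebe and Bianchi (Abbot); then Mendoza and Salazar (Archdeacon); then Kowalski, Halvorsen, Horvat and Johansson (Dean).
Achebe and Bianchi are each not a chapter member, so the next rule applies.
Achebe and Bianchi both have date of consecration or institution 15 Jun 2012, so the next rule applies.
Achebe and Bianchi both have years in holy orders 33 years, so the next rule applies.
Among Achebe and Bianchi, alphabetically by surname: Achebe before Bianchi.
Mendoza and Salazar are each not a chapter member, so the next rule applies.
Mendoza and Salazar both have date of consecration or institution 1 Apr 1995, so the next rule applies.
Mendoza and Salazar both have years in holy orders 11 years, so the next rule applies.
Among Mendoza and Salazar, alphabetically by surname: Mendoza before Salazar.
Kowalski, Halvorsen, Horvat and Johansson are each a member of the cathedral chapter, so the next rule applies.
Among Kowalski, Halvorsen, Horvat and Johansson, by date of consecration or institution (earlier first): Kowalski (26 Aug 2001) before Halvorsen, Horvat and Johansson (2 Jun 2007).
Halvorsen, Horvat and Johansson all have years in holy orders 3 years, so the next rule applies.
Among Halvorsen, Horvat and Johansson, alphabetically by surname: Halvorsen before Horvat before Johansson.
Full order: Achebe, Bianchi, Mendoza, Salazar, Kowalski, Halvorsen, Horvat, Johansson.

Achebe, Bianchi, Mendoza, Salazar, Kowalski, Halvorsen, Horvat, Johansson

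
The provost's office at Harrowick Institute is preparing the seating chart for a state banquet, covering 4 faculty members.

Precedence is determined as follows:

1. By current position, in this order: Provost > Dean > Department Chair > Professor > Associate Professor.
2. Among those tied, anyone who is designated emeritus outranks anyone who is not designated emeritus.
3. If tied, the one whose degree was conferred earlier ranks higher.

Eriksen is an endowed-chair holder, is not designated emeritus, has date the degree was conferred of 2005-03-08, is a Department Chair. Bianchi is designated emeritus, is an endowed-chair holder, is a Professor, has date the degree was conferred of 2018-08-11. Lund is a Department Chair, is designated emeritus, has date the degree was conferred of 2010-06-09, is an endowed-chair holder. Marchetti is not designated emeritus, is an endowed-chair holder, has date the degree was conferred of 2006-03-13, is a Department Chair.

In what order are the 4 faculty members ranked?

By current position: Lund, Eriksen and Marchetti (Department Chair); then Bianchi (Professor).
Among Lund, Eriksen and Marchetti, designated emeritus before not designated emeritus: Lund (designated emeritus) before Eriksen and Marchetti (not designated emeritus).
Among Eriksen and Marchetti, by date the degree was conferred (earlier first): Eriksen (2005-03-08) before Marchetti (2006-03-13).
Full order: Lund, Eriksen, Marchetti, Bianchi.

Lund, Eriksen, Marchetti, Bianchi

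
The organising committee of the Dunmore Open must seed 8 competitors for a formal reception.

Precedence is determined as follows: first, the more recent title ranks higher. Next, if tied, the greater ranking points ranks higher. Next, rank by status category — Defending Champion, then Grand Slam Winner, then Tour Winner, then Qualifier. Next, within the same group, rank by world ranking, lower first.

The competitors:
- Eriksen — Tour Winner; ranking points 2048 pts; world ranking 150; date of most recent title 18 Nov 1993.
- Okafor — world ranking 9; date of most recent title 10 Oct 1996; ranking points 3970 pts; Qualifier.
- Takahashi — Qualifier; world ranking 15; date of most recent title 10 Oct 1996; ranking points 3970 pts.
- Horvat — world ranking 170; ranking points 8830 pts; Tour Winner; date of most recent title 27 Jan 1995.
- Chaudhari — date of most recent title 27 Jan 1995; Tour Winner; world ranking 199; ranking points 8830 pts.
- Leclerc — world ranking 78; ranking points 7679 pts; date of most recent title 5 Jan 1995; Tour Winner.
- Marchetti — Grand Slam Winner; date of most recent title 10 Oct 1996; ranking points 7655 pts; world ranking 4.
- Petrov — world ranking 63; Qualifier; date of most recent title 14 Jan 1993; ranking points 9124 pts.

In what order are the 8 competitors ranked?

By date of most recent title (later first): Marchetti, Okafor and Takahashi (each 10 Oct 1996); then Horvat and Chaudhari (both 27 Jan 1995); then Leclerc (5 Jan 1995); then Eriksen (18 Nov 1993); then Petrov (14 Jan 1993).
Among Marchetti, Okafor and Takahashi, by ranking points (higher first): Marchetti (7655 pts) before Okafor and Takahashi (3970 pts).
Okafor and Takahashi are each Qualifier, so the next rule applies.
Among Okafor and Takahashi, by world ranking (lower first): Okafor (9) before Takahashi (15).
Horvat and Chaudhari both have ranking points 8830 pts, so the next rule applies.
Horvat and Chaudhari are each Tour Winner, so the next rule applies.
Among Horvat and Chaudhari, by world ranking (lower first): Horvat (170) before Chaudhari (199).
Full order: Marchetti, Okafor, Takahashi, Horvat, Chaudhari, Leclerc, Eriksen, Petrov.

Marchetti, Okafor, Takahashi, Horvat, Chaudhari, Leclerc, Eriksen, Petrov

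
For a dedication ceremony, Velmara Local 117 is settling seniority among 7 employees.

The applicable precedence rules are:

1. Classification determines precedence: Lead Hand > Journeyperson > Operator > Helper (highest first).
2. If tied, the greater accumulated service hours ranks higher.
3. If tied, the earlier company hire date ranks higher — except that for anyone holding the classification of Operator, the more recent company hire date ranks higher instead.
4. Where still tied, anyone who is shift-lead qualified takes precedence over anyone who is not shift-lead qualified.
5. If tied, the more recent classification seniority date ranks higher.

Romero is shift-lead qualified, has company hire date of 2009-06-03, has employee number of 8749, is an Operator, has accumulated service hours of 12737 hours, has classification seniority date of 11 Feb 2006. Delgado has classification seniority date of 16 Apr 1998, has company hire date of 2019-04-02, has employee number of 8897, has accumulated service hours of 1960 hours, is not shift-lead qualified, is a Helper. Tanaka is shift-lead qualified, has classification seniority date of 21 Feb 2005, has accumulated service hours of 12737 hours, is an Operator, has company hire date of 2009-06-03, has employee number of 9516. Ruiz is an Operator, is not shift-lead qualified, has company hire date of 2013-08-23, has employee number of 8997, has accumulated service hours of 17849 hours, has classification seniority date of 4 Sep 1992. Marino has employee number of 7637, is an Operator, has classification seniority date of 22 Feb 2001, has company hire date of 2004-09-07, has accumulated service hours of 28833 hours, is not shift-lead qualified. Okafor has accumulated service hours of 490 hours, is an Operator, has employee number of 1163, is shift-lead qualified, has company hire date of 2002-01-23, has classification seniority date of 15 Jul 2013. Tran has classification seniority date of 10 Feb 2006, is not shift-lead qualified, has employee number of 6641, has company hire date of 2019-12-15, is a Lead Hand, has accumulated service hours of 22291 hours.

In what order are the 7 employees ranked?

Tran, Marino, Ruiz, Romero, Tanaka, Okafor, Delgado

By classification: Tran (Lead Hand); then Marino, Ruiz, Romero, Tanaka and Okafor (Operator); then Delgado (Helper).
Among Marino, Ruiz, Romero, Tanaka and Okafor, by accumulated service hours (higher first): Marino (28833 hours) before Ruiz (17849 hours) before Romero and Tanaka (12737 hours) before Okafor (490 hours).
Romero and Tanaka both have company hire date 2009-06-03, so the next rule applies.
Romero and Tanaka are each shift-lead qualified, so the next rule applies.
Among Romero and Tanaka, by classification seniority date (later first): Romero (11 Feb 2006) before Tanaka (21 Feb 2005).
Full order: Tran, Marino, Ruiz, Romero, Tanaka, Okafor, Delgado.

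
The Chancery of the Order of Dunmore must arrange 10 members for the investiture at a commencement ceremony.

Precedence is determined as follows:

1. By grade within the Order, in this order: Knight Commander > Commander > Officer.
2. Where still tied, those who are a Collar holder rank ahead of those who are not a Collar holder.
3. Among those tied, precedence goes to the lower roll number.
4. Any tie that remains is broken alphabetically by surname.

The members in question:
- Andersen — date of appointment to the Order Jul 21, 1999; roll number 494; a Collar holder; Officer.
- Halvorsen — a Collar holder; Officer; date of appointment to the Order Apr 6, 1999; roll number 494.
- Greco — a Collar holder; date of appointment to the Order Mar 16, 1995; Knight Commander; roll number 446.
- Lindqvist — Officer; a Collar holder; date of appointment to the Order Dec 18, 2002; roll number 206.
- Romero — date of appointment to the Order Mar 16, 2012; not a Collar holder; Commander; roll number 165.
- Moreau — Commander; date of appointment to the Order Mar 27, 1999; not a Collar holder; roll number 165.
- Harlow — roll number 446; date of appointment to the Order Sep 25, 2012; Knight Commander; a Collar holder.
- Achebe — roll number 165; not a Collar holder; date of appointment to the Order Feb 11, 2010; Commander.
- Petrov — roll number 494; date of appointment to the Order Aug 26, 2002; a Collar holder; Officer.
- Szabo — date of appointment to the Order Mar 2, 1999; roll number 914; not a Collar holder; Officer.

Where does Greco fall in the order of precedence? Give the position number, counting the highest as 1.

1

By grade within the Order: Greco and Harlow (Knight Commander); then Achebe, Moreau and Romero (Commander); then Lindqvist, Andersen, Halvorsen, Petrov and Szabo (Officer).
Greco and Harlow are each a Collar holder, so the next rule applies.
Greco and Harlow both have roll number 446, so the next rule applies.
Among Greco and Harlow, alphabetically by surname: Greco before Harlow.
Achebe, Moreau and Romero are each not a Collar holder, so the next rule applies.
Achebe, Moreau and Romero all have roll number 165, so the next rule applies.
Among Achebe, Moreau and Romero, alphabetically by surname: Achebe before Moreau before Romero.
Among Lindqvist, Andersen, Halvorsen, Petrov and Szabo, a Collar holder before not a Collar holder: Lindqvist, Andersen, Halvorsen and Petrov (a Collar holder) before Szabo (not a Collar holder).
Among Lindqvist, Andersen, Halvorsen and Petrov, by roll number (lower first): Lindqvist (206) before Andersen, Halvorsen and Petrov (494).
Among Andersen, Halvorsen and Petrov, alphabetically by surname: Andersen before Halvorsen before Petrov.
Order: Greco, Harlow, Achebe, Moreau, Romero, Lindqvist, Andersen, Halvorsen, Petrov, Szabo. So position 1.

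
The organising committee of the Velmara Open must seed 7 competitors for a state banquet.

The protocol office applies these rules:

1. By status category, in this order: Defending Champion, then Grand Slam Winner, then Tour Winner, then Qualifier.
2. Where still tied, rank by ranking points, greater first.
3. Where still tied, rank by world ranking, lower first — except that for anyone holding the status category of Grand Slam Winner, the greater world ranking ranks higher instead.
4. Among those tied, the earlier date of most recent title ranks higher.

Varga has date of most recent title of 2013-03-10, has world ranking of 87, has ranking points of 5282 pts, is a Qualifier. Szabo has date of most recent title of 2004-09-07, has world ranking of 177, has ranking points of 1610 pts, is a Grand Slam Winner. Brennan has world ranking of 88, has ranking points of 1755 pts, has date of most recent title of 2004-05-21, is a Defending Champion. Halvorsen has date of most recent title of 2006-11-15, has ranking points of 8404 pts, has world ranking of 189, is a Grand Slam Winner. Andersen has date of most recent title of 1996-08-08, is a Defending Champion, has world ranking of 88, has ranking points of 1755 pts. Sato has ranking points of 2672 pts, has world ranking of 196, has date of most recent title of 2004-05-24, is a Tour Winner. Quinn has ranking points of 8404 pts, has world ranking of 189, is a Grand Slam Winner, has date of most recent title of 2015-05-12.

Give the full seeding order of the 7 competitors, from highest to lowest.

By status category: Andersen and Brennan (Defending Champion); then Halvorsen, Quinn and Szabo (Grand Slam Winner); then Sato (Tour Winner); then Varga (Qualifier).
Andersen and Brennan both have ranking points 1755 pts, so the next rule applies.
Andersen and Brennan both have world ranking 88, so the next rule applies.
Among Andersen and Brennan, by date of most recent title (earlier first): Andersen (1996-08-08) before Brennan (2004-05-21).
Among Halvorsen, Quinn and Szabo, by ranking points (higher first): Halvorsen and Quinn (8404 pts) before Szabo (1610 pts).
Halvorsen and Quinn both have world ranking 189, so the next rule applies.
Among Halvorsen and Quinn, by date of most recent title (earlier first): Halvorsen (2006-11-15) before Quinn (2015-05-12).
Full order: Andersen, Brennan, Halvorsen, Quinn, Szabo, Sato, Varga.

Andersen, Brennan, Halvorsen, Quinn, Szabo, Sato, Varga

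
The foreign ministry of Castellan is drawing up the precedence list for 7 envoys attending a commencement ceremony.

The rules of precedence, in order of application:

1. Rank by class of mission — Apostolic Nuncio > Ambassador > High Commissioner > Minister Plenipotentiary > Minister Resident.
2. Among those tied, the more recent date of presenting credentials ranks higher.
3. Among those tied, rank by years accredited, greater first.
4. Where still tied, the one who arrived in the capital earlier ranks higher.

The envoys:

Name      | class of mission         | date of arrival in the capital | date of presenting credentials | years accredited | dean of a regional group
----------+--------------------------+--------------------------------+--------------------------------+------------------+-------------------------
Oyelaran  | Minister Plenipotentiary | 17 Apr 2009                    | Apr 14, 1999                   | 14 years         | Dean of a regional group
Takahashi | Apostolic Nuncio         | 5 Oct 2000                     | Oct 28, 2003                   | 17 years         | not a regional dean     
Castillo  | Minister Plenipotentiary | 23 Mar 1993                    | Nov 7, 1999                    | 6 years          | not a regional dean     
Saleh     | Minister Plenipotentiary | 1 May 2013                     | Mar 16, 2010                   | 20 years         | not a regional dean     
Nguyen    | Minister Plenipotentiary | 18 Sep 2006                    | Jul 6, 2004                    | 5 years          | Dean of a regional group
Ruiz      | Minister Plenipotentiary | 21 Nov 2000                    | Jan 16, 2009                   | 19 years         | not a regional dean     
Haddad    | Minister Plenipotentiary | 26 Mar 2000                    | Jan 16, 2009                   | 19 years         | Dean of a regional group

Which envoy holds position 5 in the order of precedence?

By class of mission: Takahashi (Apostolic Nuncio); then Saleh, Haddad, Ruiz, Nguyen, Castillo and Oyelaran (Minister Plenipotentiary).
Among Saleh, Haddad, Ruiz, Nguyen, Castillo and Oyelaran, by date of presenting credentials (later first): Saleh (Mar 16, 2010) before Haddad and Ruiz (Jan 16, 2009) before Nguyen (Jul 6, 2004) before Castillo (Nov 7, 1999) before Oyelaran (Apr 14, 1999).
Haddad and Ruiz both have years accredited 19 years, so the next rule applies.
Among Haddad and Ruiz, by date of arrival in the capital (earlier first): Haddad (26 Mar 2000) before Ruiz (21 Nov 2000).
Order: Takahashi, Saleh, Haddad, Ruiz, Nguyen, Castillo, Oyelaran.

Nguyen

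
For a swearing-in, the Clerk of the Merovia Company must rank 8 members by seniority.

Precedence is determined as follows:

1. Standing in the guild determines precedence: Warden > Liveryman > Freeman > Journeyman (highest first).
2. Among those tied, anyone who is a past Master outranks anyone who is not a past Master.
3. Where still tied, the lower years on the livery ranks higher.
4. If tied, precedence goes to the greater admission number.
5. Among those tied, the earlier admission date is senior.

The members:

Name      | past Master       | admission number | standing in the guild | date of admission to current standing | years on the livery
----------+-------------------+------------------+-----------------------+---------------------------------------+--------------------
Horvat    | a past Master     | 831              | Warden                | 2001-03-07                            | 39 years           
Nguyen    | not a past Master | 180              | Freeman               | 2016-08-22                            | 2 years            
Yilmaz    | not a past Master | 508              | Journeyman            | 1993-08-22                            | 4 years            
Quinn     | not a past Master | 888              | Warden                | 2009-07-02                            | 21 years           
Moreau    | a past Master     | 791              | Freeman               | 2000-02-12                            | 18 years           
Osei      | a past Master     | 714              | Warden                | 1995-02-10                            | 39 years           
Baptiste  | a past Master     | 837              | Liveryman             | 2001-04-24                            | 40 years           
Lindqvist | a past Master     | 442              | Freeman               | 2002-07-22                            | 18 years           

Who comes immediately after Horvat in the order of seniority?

By standing in the guild: Horvat, Osei and Quinn (Warden); then Baptiste (Liveryman); then Moreau, Lindqvist and Nguyen (Freeman); then Yilmaz (Journeyman).
Among Horvat, Osei and Quinn, a past Master before not a past Master: Horvat and Osei (a past Master) before Quinn (not a past Master).
Horvat and Osei both have years on the livery 39 years, so the next rule applies.
Among Horvat and Osei, by admission number (higher first): Horvat (831) before Osei (714).
Among Moreau, Lindqvist and Nguyen, a past Master before not a past Master: Moreau and Lindqvist (a past Master) before Nguyen (not a past Master).
Moreau and Lindqvist both have years on the livery 18 years, so the next rule applies.
Among Moreau and Lindqvist, by admission number (higher first): Moreau (791) before Lindqvist (442).
Order: Horvat, Osei, Quinn, Baptiste, Moreau, Lindqvist, Nguyen, Yilmaz.

Osei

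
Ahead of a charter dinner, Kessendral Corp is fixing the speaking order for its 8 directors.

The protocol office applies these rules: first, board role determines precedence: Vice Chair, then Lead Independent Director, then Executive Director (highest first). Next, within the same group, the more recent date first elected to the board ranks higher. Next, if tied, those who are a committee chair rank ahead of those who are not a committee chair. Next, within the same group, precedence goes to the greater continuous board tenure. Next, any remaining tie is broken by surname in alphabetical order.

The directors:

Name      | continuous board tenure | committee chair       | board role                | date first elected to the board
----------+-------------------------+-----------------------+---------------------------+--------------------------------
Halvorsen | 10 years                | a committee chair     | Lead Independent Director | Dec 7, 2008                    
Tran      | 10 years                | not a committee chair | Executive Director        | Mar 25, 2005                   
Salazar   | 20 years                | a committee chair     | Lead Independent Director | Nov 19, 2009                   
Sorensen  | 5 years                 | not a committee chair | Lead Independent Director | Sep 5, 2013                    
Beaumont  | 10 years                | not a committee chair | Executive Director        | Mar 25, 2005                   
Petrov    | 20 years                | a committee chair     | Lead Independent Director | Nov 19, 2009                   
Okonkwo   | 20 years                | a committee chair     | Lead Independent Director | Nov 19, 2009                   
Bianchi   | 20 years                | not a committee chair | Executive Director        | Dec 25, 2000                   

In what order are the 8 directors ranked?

By board role: Sorensen, Okonkwo, Petrov, Salazar and Halvorsen (Lead Independent Director); then Beaumont, Tran and Bianchi (Executive Director).
Among Sorensen, Okonkwo, Petrov, Salazar and Halvorsen, by date first elected to the board (later first): Sorensen (Sep 5, 2013) before Okonkwo, Petrov and Salazar (Nov 19, 2009) before Halvorsen (Dec 7, 2008).
Okonkwo, Petrov and Salazar are each a committee chair, so the next rule applies.
Okonkwo, Petrov and Salazar all have continuous board tenure 20 years, so the next rule applies.
Among Okonkwo, Petrov and Salazar, alphabetically by surname: Okonkwo before Petrov before Salazar.
Among Beaumont, Tran and Bianchi, by date first elected to the board (later first): Beaumont and Tran (Mar 25, 2005) before Bianchi (Dec 25, 2000).
Beaumont and Tran are each not a committee chair, so the next rule applies.
Beaumont and Tran both have continuous board tenure 10 years, so the next rule applies.
Among Beaumont and Tran, alphabetically by surname: Beaumont before Tran.
Full order: Sorensen, Okonkwo, Petrov, Salazar, Halvorsen, Beaumont, Tran, Bianchi.

Sorensen, Okonkwo, Petrov, Salazar, Halvorsen, Beaumont, Tran, Bianchi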